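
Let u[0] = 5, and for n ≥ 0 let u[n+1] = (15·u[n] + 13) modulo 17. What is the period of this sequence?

8

We have u[0] = 5, u[1] = 3, u[2] = 7, u[3] = 16, u[4] = 15, u[5] = 0, u[6] = 13, u[7] = 4, u[8] = 5.
The sequence repeats with period 8.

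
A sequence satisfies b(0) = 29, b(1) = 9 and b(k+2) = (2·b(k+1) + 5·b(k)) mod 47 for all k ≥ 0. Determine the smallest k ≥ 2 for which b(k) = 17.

Listing terms: b(0) = 29, b(1) = 9, b(2) = 22, b(3) = 42, b(4) = 6, b(5) = 34, b(6) = 4, b(7) = 37, b(8) = 0, b(9) = 44, b(10) = 41, b(11) = 20, b(12) = 10, b(13) = 26, b(14) = 8, b(15) = 5, b(16) = 3, b(17) = 31, b(18) = 30, b(19) = 27, b(20) = 16, b(21) = 26, b(22) = 38, b(23) = 18, b(24) = 38, b(25) = 25, b(26) = 5, b(27) = 41, b(28) = 13, b(29) = 43, b(30) = 10, b(31) = 0, b(32) = 3, b(33) = 6, b(34) = 27, b(35) = 37, b(36) = 21, b(37) = 39, b(38) = 42, b(39) = 44, b(40) = 16, b(41) = 17, b(42) = 20, b(43) = 31, b(44) = 21, b(45) = 9, b(46) = 29, b(47) = 9.
The sequence repeats with period 46.
The value 17 first appears (with k ≥ 2) at b(41).

41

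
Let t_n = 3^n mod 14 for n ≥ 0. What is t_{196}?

11

We have t_0 = 1; t_1 = 3; t_2 = 9; t_3 = 13; t_4 = 11; t_5 = 5; t_6 = 1.
Since t_6 = t_0 = 1, the sequence is periodic with period 6.
So t_{196} = t_{0 + ((196-0) mod 6)} = t_4 = 11.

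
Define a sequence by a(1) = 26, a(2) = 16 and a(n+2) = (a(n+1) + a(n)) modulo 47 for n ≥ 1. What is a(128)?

37

Listing terms: a(1) = 26; a(2) = 16; a(3) = 42; a(4) = 11; a(5) = 6; a(6) = 17; a(7) = 23; a(8) = 40; a(9) = 16; a(10) = 9; a(11) = 25; a(12) = 34; a(13) = 12; a(14) = 46; a(15) = 11; a(16) = 10; a(17) = 21; a(18) = 31; a(19) = 5; a(20) = 36; a(21) = 41; a(22) = 30; a(23) = 24; a(24) = 7; a(25) = 31; a(26) = 38; a(27) = 22; a(28) = 13; a(29) = 35; a(30) = 1; a(31) = 36; a(32) = 37; a(33) = 26; a(34) = 16.
The sequence repeats with period 32.
(128 - 1) mod 32 = 31, so a(128) = a(32) = 37.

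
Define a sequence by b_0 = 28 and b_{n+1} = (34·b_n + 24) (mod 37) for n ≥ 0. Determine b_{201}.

Computing terms: b_0 = 28,  b_1 = 14,  b_2 = 19,  b_3 = 4,  b_4 = 12,  b_5 = 25,  b_6 = 23,  b_7 = 29,  b_8 = 11,  b_9 = 28.
Since b_9 = b_0 = 28, the sequence is periodic with period 9.
(201 - 0) mod 9 = 3, so b_{201} = b_3 = 4.

4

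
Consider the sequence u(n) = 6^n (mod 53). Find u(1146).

36

Computing terms: u(1) = 6; u(2) = 36; u(3) = 4; u(4) = 24; u(5) = 38; u(6) = 16; u(7) = 43; u(8) = 46; u(9) = 11; u(10) = 13; u(11) = 25; u(12) = 44; u(13) = 52; u(14) = 47; u(15) = 17; u(16) = 49; u(17) = 29; u(18) = 15; u(19) = 37; u(20) = 10; u(21) = 7; u(22) = 42; u(23) = 40; u(24) = 28; u(25) = 9; u(26) = 1; u(27) = 6.
The sequence repeats with period 26.
(1146 - 1) mod 26 = 1, so u(1146) = u(2) = 36.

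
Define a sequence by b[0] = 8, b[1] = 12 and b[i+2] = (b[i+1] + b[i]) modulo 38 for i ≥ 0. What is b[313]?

Computing terms: b[0] = 8, b[1] = 12, b[2] = 20, b[3] = 32, b[4] = 14, b[5] = 8, b[6] = 22, b[7] = 30, b[8] = 14, b[9] = 6, b[10] = 20, b[11] = 26, b[12] = 8, b[13] = 34, b[14] = 4, b[15] = 0, b[16] = 4, b[17] = 4, b[18] = 8, b[19] = 12.
The sequence repeats with period 18.
So b[313] = b[0 + ((313-0) mod 18)] = b[7] = 30.

30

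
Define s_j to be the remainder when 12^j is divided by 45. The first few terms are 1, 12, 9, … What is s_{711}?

Computing terms: s_0 = 1; s_1 = 12; s_2 = 9; s_3 = 18; s_4 = 36; s_5 = 27; s_6 = 9.
Since s_6 = s_2 = 9, the sequence is eventually periodic: after a pre-period of length 2 it cycles with period 4.
For j ≥ 2, s_j depends only on (j - 2) mod 4. (711 - 2) mod 4 = 1, so s_{711} = s_3 = 18.

18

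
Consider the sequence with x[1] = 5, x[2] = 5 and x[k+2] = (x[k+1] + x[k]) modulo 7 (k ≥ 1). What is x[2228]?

1

Computing terms: x[1] = 5, x[2] = 5, x[3] = 3, x[4] = 1, x[5] = 4, x[6] = 5, x[7] = 2, x[8] = 0, x[9] = 2, x[10] = 2, x[11] = 4, x[12] = 6, x[13] = 3, x[14] = 2, x[15] = 5, x[16] = 0, x[17] = 5, x[18] = 5.
The sequence repeats with period 16.
So x[2228] = x[1 + ((2228-1) mod 16)] = x[4] = 1.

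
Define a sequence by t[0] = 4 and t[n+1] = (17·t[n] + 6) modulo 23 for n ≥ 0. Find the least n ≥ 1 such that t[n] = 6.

t[0] = 4,  t[1] = 5,  t[2] = 22,  t[3] = 12,  t[4] = 3,  t[5] = 11,  t[6] = 9,  t[7] = 21,  t[8] = 18,  t[9] = 13,  t[10] = 20,  t[11] = 1,  t[12] = 0,  t[13] = 6,  t[14] = 16,  t[15] = 2,  t[16] = 17,  t[17] = 19,  t[18] = 7,  t[19] = 10,  t[20] = 15,  t[21] = 8,  t[22] = 4.
The sequence repeats with period 22.
The value 6 first appears (with n ≥ 1) at t[13].

13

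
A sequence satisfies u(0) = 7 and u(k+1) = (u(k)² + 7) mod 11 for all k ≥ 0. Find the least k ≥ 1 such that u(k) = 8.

Listing terms: u(0) = 7,  u(1) = 1,  u(2) = 8,  u(3) = 5,  u(4) = 10,  u(5) = 8.
Since u(5) = u(2) = 8, the sequence is eventually periodic: after a pre-period of length 2 it cycles with period 3.
The value 8 first appears (with k ≥ 1) at u(2).

2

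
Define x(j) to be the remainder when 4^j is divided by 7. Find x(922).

We have x(0) = 1; x(1) = 4; x(2) = 2; x(3) = 1.
Since x(3) = x(0) = 1, the sequence is periodic with period 3.
So x(922) = x(0 + ((922-0) mod 3)) = x(1) = 4.

4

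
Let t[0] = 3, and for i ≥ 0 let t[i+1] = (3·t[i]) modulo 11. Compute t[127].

Listing terms: t[0] = 3; t[1] = 9; t[2] = 5; t[3] = 4; t[4] = 1; t[5] = 3.
The sequence repeats with period 5.
(127 - 0) mod 5 = 2, so t[127] = t[2] = 5.

5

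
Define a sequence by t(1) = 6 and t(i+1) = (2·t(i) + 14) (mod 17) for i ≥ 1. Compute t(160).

t(1) = 6; t(2) = 9; t(3) = 15; t(4) = 10; t(5) = 0; t(6) = 14; t(7) = 8; t(8) = 13; t(9) = 6.
The sequence repeats with period 8.
So t(160) = t(1 + ((160-1) mod 8)) = t(8) = 13.

13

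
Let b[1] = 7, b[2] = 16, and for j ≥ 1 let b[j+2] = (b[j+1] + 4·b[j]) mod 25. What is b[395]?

9

Computing terms: b[1] = 7; b[2] = 16; b[3] = 19; b[4] = 8; b[5] = 9; b[6] = 16; b[7] = 2; b[8] = 16; b[9] = 24; b[10] = 13; b[11] = 9; b[12] = 11; b[13] = 22; b[14] = 16; b[15] = 4; b[16] = 18; b[17] = 9; b[18] = 6; b[19] = 17; b[20] = 16; b[21] = 9; b[22] = 23; b[23] = 9; b[24] = 1; b[25] = 12; b[26] = 16; b[27] = 14; b[28] = 3; b[29] = 9; b[30] = 21; b[31] = 7; b[32] = 16.
The sequence repeats with period 30.
(395 - 1) mod 30 = 4, so b[395] = b[5] = 9.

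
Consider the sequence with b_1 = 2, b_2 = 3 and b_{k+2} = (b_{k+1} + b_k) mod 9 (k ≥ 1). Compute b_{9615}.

Listing terms: b_1 = 2, b_2 = 3, b_3 = 5, b_4 = 8, b_5 = 4, b_6 = 3, b_7 = 7, b_8 = 1, b_9 = 8, b_{10} = 0, b_{11} = 8, b_{12} = 8, b_{13} = 7, b_{14} = 6, b_{15} = 4, b_{16} = 1, b_{17} = 5, b_{18} = 6, b_{19} = 2, b_{20} = 8, b_{21} = 1, b_{22} = 0, b_{23} = 1, b_{24} = 1, b_{25} = 2, b_{26} = 3.
Since (b_{25}, b_{26}) = (b_1, b_2) = (2, 3) (two consecutive terms determine the rest), the sequence is periodic with period 24.
So b_{9615} = b_{1 + ((9615-1) mod 24)} = b_{15} = 4.

4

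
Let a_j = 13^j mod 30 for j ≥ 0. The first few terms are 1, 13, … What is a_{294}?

19

Computing terms: a_0 = 1, a_1 = 13, a_2 = 19, a_3 = 7, a_4 = 1.
The sequence repeats with period 4.
So a_{294} = a_{0 + ((294-0) mod 4)} = a_2 = 19.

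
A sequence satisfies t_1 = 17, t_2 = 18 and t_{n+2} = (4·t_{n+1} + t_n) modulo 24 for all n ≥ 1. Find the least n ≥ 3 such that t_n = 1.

5

Listing terms: t_1 = 17; t_2 = 18; t_3 = 17; t_4 = 14; t_5 = 1; t_6 = 18; t_7 = 1; t_8 = 22; t_9 = 17; t_{10} = 18.
Since (t_9, t_{10}) = (t_1, t_2) = (17, 18) (two consecutive terms determine the rest), the sequence is periodic with period 8.
The value 1 first appears (with n ≥ 3) at t_5.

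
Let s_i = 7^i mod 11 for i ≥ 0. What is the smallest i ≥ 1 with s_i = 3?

4

We have s_0 = 1,  s_1 = 7,  s_2 = 5,  s_3 = 2,  s_4 = 3,  s_5 = 10,  s_6 = 4,  s_7 = 6,  s_8 = 9,  s_9 = 8,  s_{10} = 1.
The sequence repeats with period 10.
The value 3 first appears (with i ≥ 1) at s_4.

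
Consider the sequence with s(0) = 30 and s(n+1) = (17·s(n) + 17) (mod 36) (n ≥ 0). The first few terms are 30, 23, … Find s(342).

Computing terms: s(0) = 30, s(1) = 23, s(2) = 12, s(3) = 5, s(4) = 30.
The sequence repeats with period 4.
(342 - 0) mod 4 = 2, so s(342) = s(2) = 12.

12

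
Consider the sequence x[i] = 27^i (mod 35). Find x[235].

13

Listing terms: x[0] = 1, x[1] = 27, x[2] = 29, x[3] = 13, x[4] = 1.
The sequence repeats with period 4.
(235 - 0) mod 4 = 3, so x[235] = x[3] = 13.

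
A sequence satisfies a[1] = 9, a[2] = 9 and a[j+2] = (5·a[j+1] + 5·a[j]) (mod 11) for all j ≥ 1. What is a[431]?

We have a[1] = 9, a[2] = 9, a[3] = 2, a[4] = 0, a[5] = 10, a[6] = 6, a[7] = 3, a[8] = 1, a[9] = 9, a[10] = 6, a[11] = 9, a[12] = 9.
The sequence repeats with period 10.
(431 - 1) mod 10 = 0, so a[431] = a[1] = 9.

9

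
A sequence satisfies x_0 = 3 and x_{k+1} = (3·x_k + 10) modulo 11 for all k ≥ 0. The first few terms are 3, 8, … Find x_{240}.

3

x_0 = 3,  x_1 = 8,  x_2 = 1,  x_3 = 2,  x_4 = 5,  x_5 = 3.
Since x_5 = x_0 = 3, the sequence is periodic with period 5.
(240 - 0) mod 5 = 0, so x_{240} = x_0 = 3.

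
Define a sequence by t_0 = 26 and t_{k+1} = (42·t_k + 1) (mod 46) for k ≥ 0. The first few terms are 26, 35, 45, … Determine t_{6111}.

t_0 = 26,  t_1 = 35,  t_2 = 45,  t_3 = 5,  t_4 = 27,  t_5 = 31,  t_6 = 15,  t_7 = 33,  t_8 = 7,  t_9 = 19,  t_{10} = 17,  t_{11} = 25,  t_{12} = 39,  t_{13} = 29,  t_{14} = 23,  t_{15} = 1,  t_{16} = 43,  t_{17} = 13,  t_{18} = 41,  t_{19} = 21,  t_{20} = 9,  t_{21} = 11,  t_{22} = 3,  t_{23} = 35.
Since t_{23} = t_1 = 35, the sequence is eventually periodic: after a pre-period of length 1 it cycles with period 22.
For k ≥ 1, t_k depends only on (k - 1) mod 22. (6111 - 1) mod 22 = 16, so t_{6111} = t_{17} = 13.

13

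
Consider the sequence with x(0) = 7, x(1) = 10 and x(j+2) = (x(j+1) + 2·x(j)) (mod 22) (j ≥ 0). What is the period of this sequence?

Computing terms: x(0) = 7,  x(1) = 10,  x(2) = 2,  x(3) = 0,  x(4) = 4,  x(5) = 4,  x(6) = 12,  x(7) = 20,  x(8) = 0,  x(9) = 18,  x(10) = 18,  x(11) = 10,  x(12) = 2.
Since (x(11), x(12)) = (x(1), x(2)) = (10, 2) (two consecutive terms determine the rest), the sequence is eventually periodic: after a pre-period of length 1 it cycles with period 10.

10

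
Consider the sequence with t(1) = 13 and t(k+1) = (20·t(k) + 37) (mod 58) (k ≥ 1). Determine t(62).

Computing terms: t(1) = 13; t(2) = 7; t(3) = 3; t(4) = 39; t(5) = 5; t(6) = 21; t(7) = 51; t(8) = 13.
Since t(8) = t(1) = 13, the sequence is periodic with period 7.
(62 - 1) mod 7 = 5, so t(62) = t(6) = 21.

21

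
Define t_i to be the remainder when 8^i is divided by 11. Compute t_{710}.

Listing terms: t_1 = 8; t_2 = 9; t_3 = 6; t_4 = 4; t_5 = 10; t_6 = 3; t_7 = 2; t_8 = 5; t_9 = 7; t_{10} = 1; t_{11} = 8.
Since t_{11} = t_1 = 8, the sequence is periodic with period 10.
So t_{710} = t_{1 + ((710-1) mod 10)} = t_{10} = 1.

1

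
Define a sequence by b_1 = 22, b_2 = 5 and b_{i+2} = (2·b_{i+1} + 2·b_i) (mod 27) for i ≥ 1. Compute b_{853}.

Listing terms: b_1 = 22; b_2 = 5; b_3 = 0; b_4 = 10; b_5 = 20; b_6 = 6; b_7 = 25; b_8 = 8; b_9 = 12; b_{10} = 13; b_{11} = 23; b_{12} = 18; b_{13} = 1; b_{14} = 11; b_{15} = 24; b_{16} = 16; b_{17} = 26; b_{18} = 3; b_{19} = 4; b_{20} = 14; b_{21} = 9; b_{22} = 19; b_{23} = 2; b_{24} = 15; b_{25} = 7; b_{26} = 17; b_{27} = 21; b_{28} = 22; b_{29} = 5.
The sequence repeats with period 27.
So b_{853} = b_{1 + ((853-1) mod 27)} = b_{16} = 16.

16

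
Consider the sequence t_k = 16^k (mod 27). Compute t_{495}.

1

We have t_1 = 16; t_2 = 13; t_3 = 19; t_4 = 7; t_5 = 4; t_6 = 10; t_7 = 25; t_8 = 22; t_9 = 1; t_{10} = 16.
Since t_{10} = t_1 = 16, the sequence is periodic with period 9.
So t_{495} = t_{1 + ((495-1) mod 9)} = t_9 = 1.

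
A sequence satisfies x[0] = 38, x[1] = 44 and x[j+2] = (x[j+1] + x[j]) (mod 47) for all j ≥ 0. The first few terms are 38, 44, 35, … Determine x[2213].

5

x[0] = 38; x[1] = 44; x[2] = 35; x[3] = 32; x[4] = 20; x[5] = 5; x[6] = 25; x[7] = 30; x[8] = 8; x[9] = 38; x[10] = 46; x[11] = 37; x[12] = 36; x[13] = 26; x[14] = 15; x[15] = 41; x[16] = 9; x[17] = 3; x[18] = 12; x[19] = 15; x[20] = 27; x[21] = 42; x[22] = 22; x[23] = 17; x[24] = 39; x[25] = 9; x[26] = 1; x[27] = 10; x[28] = 11; x[29] = 21; x[30] = 32; x[31] = 6; x[32] = 38; x[33] = 44.
The sequence repeats with period 32.
So x[2213] = x[0 + ((2213-0) mod 32)] = x[5] = 5.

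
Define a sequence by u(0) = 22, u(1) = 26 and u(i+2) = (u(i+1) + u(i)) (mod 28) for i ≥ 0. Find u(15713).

12

Listing terms: u(0) = 22; u(1) = 26; u(2) = 20; u(3) = 18; u(4) = 10; u(5) = 0; u(6) = 10; u(7) = 10; u(8) = 20; u(9) = 2; u(10) = 22; u(11) = 24; u(12) = 18; u(13) = 14; u(14) = 4; u(15) = 18; u(16) = 22; u(17) = 12; u(18) = 6; u(19) = 18; u(20) = 24; u(21) = 14; u(22) = 10; u(23) = 24; u(24) = 6; u(25) = 2; u(26) = 8; u(27) = 10; u(28) = 18; u(29) = 0; u(30) = 18; u(31) = 18; u(32) = 8; u(33) = 26; u(34) = 6; u(35) = 4; u(36) = 10; u(37) = 14; u(38) = 24; u(39) = 10; u(40) = 6; u(41) = 16; u(42) = 22; u(43) = 10; u(44) = 4; u(45) = 14; u(46) = 18; u(47) = 4; u(48) = 22; u(49) = 26.
Since (u(48), u(49)) = (u(0), u(1)) = (22, 26) (two consecutive terms determine the rest), the sequence is periodic with period 48.
(15713 - 0) mod 48 = 17, so u(15713) = u(17) = 12.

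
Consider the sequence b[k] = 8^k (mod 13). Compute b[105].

b[0] = 1, b[1] = 8, b[2] = 12, b[3] = 5, b[4] = 1.
The sequence repeats with period 4.
So b[105] = b[0 + ((105-0) mod 4)] = b[1] = 8.

8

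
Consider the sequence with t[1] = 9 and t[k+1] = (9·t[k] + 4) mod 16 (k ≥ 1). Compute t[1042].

5

Listing terms: t[1] = 9, t[2] = 5, t[3] = 1, t[4] = 13, t[5] = 9.
Since t[5] = t[1] = 9, the sequence is periodic with period 4.
So t[1042] = t[1 + ((1042-1) mod 4)] = t[2] = 5.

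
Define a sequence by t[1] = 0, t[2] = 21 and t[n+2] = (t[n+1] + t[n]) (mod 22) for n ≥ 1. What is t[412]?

t[1] = 0,  t[2] = 21,  t[3] = 21,  t[4] = 20,  t[5] = 19,  t[6] = 17,  t[7] = 14,  t[8] = 9,  t[9] = 1,  t[10] = 10,  t[11] = 11,  t[12] = 21,  t[13] = 10,  t[14] = 9,  t[15] = 19,  t[16] = 6,  t[17] = 3,  t[18] = 9,  t[19] = 12,  t[20] = 21,  t[21] = 11,  t[22] = 10,  t[23] = 21,  t[24] = 9,  t[25] = 8,  t[26] = 17,  t[27] = 3,  t[28] = 20,  t[29] = 1,  t[30] = 21,  t[31] = 0,  t[32] = 21.
The sequence repeats with period 30.
So t[412] = t[1 + ((412-1) mod 30)] = t[22] = 10.

10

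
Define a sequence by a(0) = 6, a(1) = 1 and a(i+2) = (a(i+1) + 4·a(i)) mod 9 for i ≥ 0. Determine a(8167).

4

We have a(0) = 6; a(1) = 1; a(2) = 7; a(3) = 2; a(4) = 3; a(5) = 2; a(6) = 5; a(7) = 4; a(8) = 6; a(9) = 4; a(10) = 1; a(11) = 8; a(12) = 3; a(13) = 8; a(14) = 2; a(15) = 7; a(16) = 6; a(17) = 7; a(18) = 4; a(19) = 5; a(20) = 3; a(21) = 5; a(22) = 8; a(23) = 1; a(24) = 6; a(25) = 1.
The sequence repeats with period 24.
(8167 - 0) mod 24 = 7, so a(8167) = a(7) = 4.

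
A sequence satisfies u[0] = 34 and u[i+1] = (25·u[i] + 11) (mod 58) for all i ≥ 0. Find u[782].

6

Computing terms: u[0] = 34,  u[1] = 49,  u[2] = 18,  u[3] = 55,  u[4] = 52,  u[5] = 35,  u[6] = 16,  u[7] = 5,  u[8] = 20,  u[9] = 47,  u[10] = 26,  u[11] = 23,  u[12] = 6,  u[13] = 45,  u[14] = 34.
Since u[14] = u[0] = 34, the sequence is periodic with period 14.
(782 - 0) mod 14 = 12, so u[782] = u[12] = 6.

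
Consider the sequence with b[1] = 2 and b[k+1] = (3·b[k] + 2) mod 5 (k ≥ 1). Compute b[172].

0

Computing terms: b[1] = 2,  b[2] = 3,  b[3] = 1,  b[4] = 0,  b[5] = 2.
Since b[5] = b[1] = 2, the sequence is periodic with period 4.
So b[172] = b[1 + ((172-1) mod 4)] = b[4] = 0.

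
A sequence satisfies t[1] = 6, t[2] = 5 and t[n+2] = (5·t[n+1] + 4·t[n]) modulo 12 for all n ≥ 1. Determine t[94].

1

We have t[1] = 6, t[2] = 5, t[3] = 1, t[4] = 1, t[5] = 9, t[6] = 1, t[7] = 5, t[8] = 5, t[9] = 9, t[10] = 5, t[11] = 1.
Since (t[10], t[11]) = (t[2], t[3]) = (5, 1) (two consecutive terms determine the rest), the sequence is eventually periodic: after a pre-period of length 1 it cycles with period 8.
For n ≥ 2, t[n] depends only on (n - 2) mod 8. (94 - 2) mod 8 = 4, so t[94] = t[6] = 1.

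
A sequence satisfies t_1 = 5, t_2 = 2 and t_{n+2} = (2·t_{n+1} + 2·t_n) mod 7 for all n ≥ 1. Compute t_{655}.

t_1 = 5, t_2 = 2, t_3 = 0, t_4 = 4, t_5 = 1, t_6 = 3, t_7 = 1, t_8 = 1, t_9 = 4, t_{10} = 3, t_{11} = 0, t_{12} = 6, t_{13} = 5, t_{14} = 1, t_{15} = 5, t_{16} = 5, t_{17} = 6, t_{18} = 1, t_{19} = 0, t_{20} = 2, t_{21} = 4, t_{22} = 5, t_{23} = 4, t_{24} = 4, t_{25} = 2, t_{26} = 5, t_{27} = 0, t_{28} = 3, t_{29} = 6, t_{30} = 4, t_{31} = 6, t_{32} = 6, t_{33} = 3, t_{34} = 4, t_{35} = 0, t_{36} = 1, t_{37} = 2, t_{38} = 6, t_{39} = 2, t_{40} = 2, t_{41} = 1, t_{42} = 6, t_{43} = 0, t_{44} = 5, t_{45} = 3, t_{46} = 2, t_{47} = 3, t_{48} = 3, t_{49} = 5, t_{50} = 2.
The sequence repeats with period 48.
So t_{655} = t_{1 + ((655-1) mod 48)} = t_{31} = 6.

6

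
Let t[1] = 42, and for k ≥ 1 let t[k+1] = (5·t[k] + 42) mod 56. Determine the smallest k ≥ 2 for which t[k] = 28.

2

Computing terms: t[1] = 42,  t[2] = 28,  t[3] = 14,  t[4] = 0,  t[5] = 42.
The sequence repeats with period 4.
The value 28 first appears (with k ≥ 2) at t[2].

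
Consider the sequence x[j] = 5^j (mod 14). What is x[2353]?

Computing terms: x[0] = 1,  x[1] = 5,  x[2] = 11,  x[3] = 13,  x[4] = 9,  x[5] = 3,  x[6] = 1.
The sequence repeats with period 6.
(2353 - 0) mod 6 = 1, so x[2353] = x[1] = 5.

5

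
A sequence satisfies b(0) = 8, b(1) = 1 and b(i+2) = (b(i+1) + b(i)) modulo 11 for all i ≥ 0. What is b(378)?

4

Listing terms: b(0) = 8,  b(1) = 1,  b(2) = 9,  b(3) = 10,  b(4) = 8,  b(5) = 7,  b(6) = 4,  b(7) = 0,  b(8) = 4,  b(9) = 4,  b(10) = 8,  b(11) = 1.
The sequence repeats with period 10.
So b(378) = b(0 + ((378-0) mod 10)) = b(8) = 4.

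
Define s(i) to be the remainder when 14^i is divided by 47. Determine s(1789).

We have s(1) = 14; s(2) = 8; s(3) = 18; s(4) = 17; s(5) = 3; s(6) = 42; s(7) = 24; s(8) = 7; s(9) = 4; s(10) = 9; s(11) = 32; s(12) = 25; s(13) = 21; s(14) = 12; s(15) = 27; s(16) = 2; s(17) = 28; s(18) = 16; s(19) = 36; s(20) = 34; s(21) = 6; s(22) = 37; s(23) = 1; s(24) = 14.
Since s(24) = s(1) = 14, the sequence is periodic with period 23.
So s(1789) = s(1 + ((1789-1) mod 23)) = s(18) = 16.

16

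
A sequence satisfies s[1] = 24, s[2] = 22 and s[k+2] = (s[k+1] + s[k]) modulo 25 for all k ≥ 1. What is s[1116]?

18

Listing terms: s[1] = 24; s[2] = 22; s[3] = 21; s[4] = 18; s[5] = 14; s[6] = 7; s[7] = 21; s[8] = 3; s[9] = 24; s[10] = 2; s[11] = 1; s[12] = 3; s[13] = 4; s[14] = 7; s[15] = 11; s[16] = 18; s[17] = 4; s[18] = 22; s[19] = 1; s[20] = 23; s[21] = 24; s[22] = 22.
Since (s[21], s[22]) = (s[1], s[2]) = (24, 22) (two consecutive terms determine the rest), the sequence is periodic with period 20.
(1116 - 1) mod 20 = 15, so s[1116] = s[16] = 18.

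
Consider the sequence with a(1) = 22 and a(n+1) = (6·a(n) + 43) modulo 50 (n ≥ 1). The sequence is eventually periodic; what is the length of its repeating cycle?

Listing terms: a(1) = 22; a(2) = 25; a(3) = 43; a(4) = 1; a(5) = 49; a(6) = 37; a(7) = 15; a(8) = 33; a(9) = 41; a(10) = 39; a(11) = 27; a(12) = 5; a(13) = 23; a(14) = 31; a(15) = 29; a(16) = 17; a(17) = 45; a(18) = 13; a(19) = 21; a(20) = 19; a(21) = 7; a(22) = 35; a(23) = 3; a(24) = 11; a(25) = 9; a(26) = 47; a(27) = 25.
Since a(27) = a(2) = 25, the sequence is eventually periodic: after a pre-period of length 1 it cycles with period 25.

25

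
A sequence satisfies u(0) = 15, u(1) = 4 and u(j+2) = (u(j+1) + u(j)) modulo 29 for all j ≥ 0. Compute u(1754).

13

Computing terms: u(0) = 15,  u(1) = 4,  u(2) = 19,  u(3) = 23,  u(4) = 13,  u(5) = 7,  u(6) = 20,  u(7) = 27,  u(8) = 18,  u(9) = 16,  u(10) = 5,  u(11) = 21,  u(12) = 26,  u(13) = 18,  u(14) = 15,  u(15) = 4.
Since (u(14), u(15)) = (u(0), u(1)) = (15, 4) (two consecutive terms determine the rest), the sequence is periodic with period 14.
(1754 - 0) mod 14 = 4, so u(1754) = u(4) = 13.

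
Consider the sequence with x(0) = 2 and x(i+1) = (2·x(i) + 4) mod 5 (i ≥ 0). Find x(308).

We have x(0) = 2; x(1) = 3; x(2) = 0; x(3) = 4; x(4) = 2.
The sequence repeats with period 4.
(308 - 0) mod 4 = 0, so x(308) = x(0) = 2.

2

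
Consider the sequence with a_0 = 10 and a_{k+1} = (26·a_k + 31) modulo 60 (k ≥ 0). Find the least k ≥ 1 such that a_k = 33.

a_0 = 10, a_1 = 51, a_2 = 37, a_3 = 33, a_4 = 49, a_5 = 45, a_6 = 1, a_7 = 57, a_8 = 13, a_9 = 9, a_{10} = 25, a_{11} = 21, a_{12} = 37.
Since a_{12} = a_2 = 37, the sequence is eventually periodic: after a pre-period of length 2 it cycles with period 10.
The value 33 first appears (with k ≥ 1) at a_3.

3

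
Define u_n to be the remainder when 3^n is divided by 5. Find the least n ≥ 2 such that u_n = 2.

3

We have u_1 = 3,  u_2 = 4,  u_3 = 2,  u_4 = 1,  u_5 = 3.
The sequence repeats with period 4.
The value 2 first appears (with n ≥ 2) at u_3.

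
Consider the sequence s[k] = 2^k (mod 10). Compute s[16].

s[1] = 2,  s[2] = 4,  s[3] = 8,  s[4] = 6,  s[5] = 2.
The sequence repeats with period 4.
(16 - 1) mod 4 = 3, so s[16] = s[4] = 6.

6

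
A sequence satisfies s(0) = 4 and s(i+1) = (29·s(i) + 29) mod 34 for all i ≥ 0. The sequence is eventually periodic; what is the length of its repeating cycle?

We have s(0) = 4; s(1) = 9; s(2) = 18; s(3) = 7; s(4) = 28; s(5) = 25; s(6) = 6; s(7) = 33; s(8) = 0; s(9) = 29; s(10) = 20; s(11) = 31; s(12) = 10; s(13) = 13; s(14) = 32; s(15) = 5; s(16) = 4.
Since s(16) = s(0) = 4, the sequence is periodic with period 16.

16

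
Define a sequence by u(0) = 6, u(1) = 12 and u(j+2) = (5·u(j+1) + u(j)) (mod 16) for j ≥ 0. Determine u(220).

0

u(0) = 6; u(1) = 12; u(2) = 2; u(3) = 6; u(4) = 0; u(5) = 6; u(6) = 14; u(7) = 12; u(8) = 10; u(9) = 14; u(10) = 0; u(11) = 14; u(12) = 6; u(13) = 12.
Since (u(12), u(13)) = (u(0), u(1)) = (6, 12) (two consecutive terms determine the rest), the sequence is periodic with period 12.
(220 - 0) mod 12 = 4, so u(220) = u(4) = 0.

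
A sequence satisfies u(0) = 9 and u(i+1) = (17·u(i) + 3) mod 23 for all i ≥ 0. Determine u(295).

21

Computing terms: u(0) = 9, u(1) = 18, u(2) = 10, u(3) = 12, u(4) = 0, u(5) = 3, u(6) = 8, u(7) = 1, u(8) = 20, u(9) = 21, u(10) = 15, u(11) = 5, u(12) = 19, u(13) = 4, u(14) = 2, u(15) = 14, u(16) = 11, u(17) = 6, u(18) = 13, u(19) = 17, u(20) = 16, u(21) = 22, u(22) = 9.
Since u(22) = u(0) = 9, the sequence is periodic with period 22.
So u(295) = u(0 + ((295-0) mod 22)) = u(9) = 21.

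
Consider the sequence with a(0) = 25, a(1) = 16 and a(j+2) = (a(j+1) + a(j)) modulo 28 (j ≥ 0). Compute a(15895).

We have a(0) = 25,  a(1) = 16,  a(2) = 13,  a(3) = 1,  a(4) = 14,  a(5) = 15,  a(6) = 1,  a(7) = 16,  a(8) = 17,  a(9) = 5,  a(10) = 22,  a(11) = 27,  a(12) = 21,  a(13) = 20,  a(14) = 13,  a(15) = 5,  a(16) = 18,  a(17) = 23,  a(18) = 13,  a(19) = 8,  a(20) = 21,  a(21) = 1,  a(22) = 22,  a(23) = 23,  a(24) = 17,  a(25) = 12,  a(26) = 1,  a(27) = 13,  a(28) = 14,  a(29) = 27,  a(30) = 13,  a(31) = 12,  a(32) = 25,  a(33) = 9,  a(34) = 6,  a(35) = 15,  a(36) = 21,  a(37) = 8,  a(38) = 1,  a(39) = 9,  a(40) = 10,  a(41) = 19,  a(42) = 1,  a(43) = 20,  a(44) = 21,  a(45) = 13,  a(46) = 6,  a(47) = 19,  a(48) = 25,  a(49) = 16.
Since (a(48), a(49)) = (a(0), a(1)) = (25, 16) (two consecutive terms determine the rest), the sequence is periodic with period 48.
So a(15895) = a(0 + ((15895-0) mod 48)) = a(7) = 16.

16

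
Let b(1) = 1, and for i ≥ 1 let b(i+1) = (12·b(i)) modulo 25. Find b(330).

2

b(1) = 1; b(2) = 12; b(3) = 19; b(4) = 3; b(5) = 11; b(6) = 7; b(7) = 9; b(8) = 8; b(9) = 21; b(10) = 2; b(11) = 24; b(12) = 13; b(13) = 6; b(14) = 22; b(15) = 14; b(16) = 18; b(17) = 16; b(18) = 17; b(19) = 4; b(20) = 23; b(21) = 1.
Since b(21) = b(1) = 1, the sequence is periodic with period 20.
(330 - 1) mod 20 = 9, so b(330) = b(10) = 2.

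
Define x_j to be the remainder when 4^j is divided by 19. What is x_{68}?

17

We have x_0 = 1; x_1 = 4; x_2 = 16; x_3 = 7; x_4 = 9; x_5 = 17; x_6 = 11; x_7 = 6; x_8 = 5; x_9 = 1.
Since x_9 = x_0 = 1, the sequence is periodic with period 9.
So x_{68} = x_{0 + ((68-0) mod 9)} = x_5 = 17.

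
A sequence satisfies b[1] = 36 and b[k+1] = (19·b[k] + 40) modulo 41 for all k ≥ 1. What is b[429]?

14

Computing terms: b[1] = 36, b[2] = 27, b[3] = 20, b[4] = 10, b[5] = 25, b[6] = 23, b[7] = 26, b[8] = 1, b[9] = 18, b[10] = 13, b[11] = 0, b[12] = 40, b[13] = 21, b[14] = 29, b[15] = 17, b[16] = 35, b[17] = 8, b[18] = 28, b[19] = 39, b[20] = 2, b[21] = 37, b[22] = 5, b[23] = 12, b[24] = 22, b[25] = 7, b[26] = 9, b[27] = 6, b[28] = 31, b[29] = 14, b[30] = 19, b[31] = 32, b[32] = 33, b[33] = 11, b[34] = 3, b[35] = 15, b[36] = 38, b[37] = 24, b[38] = 4, b[39] = 34, b[40] = 30, b[41] = 36.
Since b[41] = b[1] = 36, the sequence is periodic with period 40.
So b[429] = b[1 + ((429-1) mod 40)] = b[29] = 14.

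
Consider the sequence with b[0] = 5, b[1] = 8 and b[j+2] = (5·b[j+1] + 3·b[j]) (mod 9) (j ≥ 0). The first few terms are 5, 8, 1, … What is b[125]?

b[0] = 5,  b[1] = 8,  b[2] = 1,  b[3] = 2,  b[4] = 4,  b[5] = 8,  b[6] = 7,  b[7] = 5,  b[8] = 1,  b[9] = 2.
Since (b[8], b[9]) = (b[2], b[3]) = (1, 2) (two consecutive terms determine the rest), the sequence is eventually periodic: after a pre-period of length 2 it cycles with period 6.
For j ≥ 2, b[j] depends only on (j - 2) mod 6. (125 - 2) mod 6 = 3, so b[125] = b[5] = 8.

8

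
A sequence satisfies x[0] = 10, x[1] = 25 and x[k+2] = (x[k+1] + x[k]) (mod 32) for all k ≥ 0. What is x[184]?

7

We have x[0] = 10; x[1] = 25; x[2] = 3; x[3] = 28; x[4] = 31; x[5] = 27; x[6] = 26; x[7] = 21; x[8] = 15; x[9] = 4; x[10] = 19; x[11] = 23; x[12] = 10; x[13] = 1; x[14] = 11; x[15] = 12; x[16] = 23; x[17] = 3; x[18] = 26; x[19] = 29; x[20] = 23; x[21] = 20; x[22] = 11; x[23] = 31; x[24] = 10; x[25] = 9; x[26] = 19; x[27] = 28; x[28] = 15; x[29] = 11; x[30] = 26; x[31] = 5; x[32] = 31; x[33] = 4; x[34] = 3; x[35] = 7; x[36] = 10; x[37] = 17; x[38] = 27; x[39] = 12; x[40] = 7; x[41] = 19; x[42] = 26; x[43] = 13; x[44] = 7; x[45] = 20; x[46] = 27; x[47] = 15; x[48] = 10; x[49] = 25.
The sequence repeats with period 48.
(184 - 0) mod 48 = 40, so x[184] = x[40] = 7.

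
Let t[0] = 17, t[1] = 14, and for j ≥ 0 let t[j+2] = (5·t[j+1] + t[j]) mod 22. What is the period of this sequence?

Listing terms: t[0] = 17; t[1] = 14; t[2] = 21; t[3] = 9; t[4] = 0; t[5] = 9; t[6] = 1; t[7] = 14; t[8] = 5; t[9] = 17; t[10] = 2; t[11] = 5; t[12] = 5; t[13] = 8; t[14] = 1; t[15] = 13; t[16] = 0; t[17] = 13; t[18] = 21; t[19] = 8; t[20] = 17; t[21] = 5; t[22] = 20; t[23] = 17; t[24] = 17; t[25] = 14.
The sequence repeats with period 24.

24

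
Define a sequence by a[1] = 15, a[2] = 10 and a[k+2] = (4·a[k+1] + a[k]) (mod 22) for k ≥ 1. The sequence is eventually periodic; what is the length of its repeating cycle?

We have a[1] = 15, a[2] = 10, a[3] = 11, a[4] = 10, a[5] = 7, a[6] = 16, a[7] = 5, a[8] = 14, a[9] = 17, a[10] = 16, a[11] = 15, a[12] = 10.
Since (a[11], a[12]) = (a[1], a[2]) = (15, 10) (two consecutive terms determine the rest), the sequence is periodic with period 10.

10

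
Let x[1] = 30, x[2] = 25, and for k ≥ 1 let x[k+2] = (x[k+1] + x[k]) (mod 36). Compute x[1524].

Listing terms: x[1] = 30, x[2] = 25, x[3] = 19, x[4] = 8, x[5] = 27, x[6] = 35, x[7] = 26, x[8] = 25, x[9] = 15, x[10] = 4, x[11] = 19, x[12] = 23, x[13] = 6, x[14] = 29, x[15] = 35, x[16] = 28, x[17] = 27, x[18] = 19, x[19] = 10, x[20] = 29, x[21] = 3, x[22] = 32, x[23] = 35, x[24] = 31, x[25] = 30, x[26] = 25.
Since (x[25], x[26]) = (x[1], x[2]) = (30, 25) (two consecutive terms determine the rest), the sequence is periodic with period 24.
(1524 - 1) mod 24 = 11, so x[1524] = x[12] = 23.

23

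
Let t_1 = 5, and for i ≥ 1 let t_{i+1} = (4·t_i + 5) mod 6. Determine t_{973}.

Computing terms: t_1 = 5,  t_2 = 1,  t_3 = 3,  t_4 = 5.
Since t_4 = t_1 = 5, the sequence is periodic with period 3.
So t_{973} = t_{1 + ((973-1) mod 3)} = t_1 = 5.

5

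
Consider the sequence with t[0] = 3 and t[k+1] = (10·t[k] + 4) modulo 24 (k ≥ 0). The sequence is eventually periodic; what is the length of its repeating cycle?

t[0] = 3, t[1] = 10, t[2] = 8, t[3] = 12, t[4] = 4, t[5] = 20, t[6] = 12.
Since t[6] = t[3] = 12, the sequence is eventually periodic: after a pre-period of length 3 it cycles with period 3.

3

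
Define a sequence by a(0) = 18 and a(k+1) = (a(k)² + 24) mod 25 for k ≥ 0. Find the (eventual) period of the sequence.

5

We have a(0) = 18, a(1) = 23, a(2) = 3, a(3) = 8, a(4) = 13, a(5) = 18.
Since a(5) = a(0) = 18, the sequence is periodic with period 5.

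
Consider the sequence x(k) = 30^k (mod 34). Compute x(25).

30

Listing terms: x(1) = 30,  x(2) = 16,  x(3) = 4,  x(4) = 18,  x(5) = 30.
Since x(5) = x(1) = 30, the sequence is periodic with period 4.
So x(25) = x(1 + ((25-1) mod 4)) = x(1) = 30.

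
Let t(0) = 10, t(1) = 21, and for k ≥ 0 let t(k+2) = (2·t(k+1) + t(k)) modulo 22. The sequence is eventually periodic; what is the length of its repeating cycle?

24

We have t(0) = 10; t(1) = 21; t(2) = 8; t(3) = 15; t(4) = 16; t(5) = 3; t(6) = 0; t(7) = 3; t(8) = 6; t(9) = 15; t(10) = 14; t(11) = 21; t(12) = 12; t(13) = 1; t(14) = 14; t(15) = 7; t(16) = 6; t(17) = 19; t(18) = 0; t(19) = 19; t(20) = 16; t(21) = 7; t(22) = 8; t(23) = 1; t(24) = 10; t(25) = 21.
Since (t(24), t(25)) = (t(0), t(1)) = (10, 21) (two consecutive terms determine the rest), the sequence is periodic with period 24.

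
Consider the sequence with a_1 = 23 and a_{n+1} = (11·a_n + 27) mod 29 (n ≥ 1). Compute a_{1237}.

25

Computing terms: a_1 = 23, a_2 = 19, a_3 = 4, a_4 = 13, a_5 = 25, a_6 = 12, a_7 = 14, a_8 = 7, a_9 = 17, a_{10} = 11, a_{11} = 3, a_{12} = 2, a_{13} = 20, a_{14} = 15, a_{15} = 18, a_{16} = 22, a_{17} = 8, a_{18} = 28, a_{19} = 16, a_{20} = 0, a_{21} = 27, a_{22} = 5, a_{23} = 24, a_{24} = 1, a_{25} = 9, a_{26} = 10, a_{27} = 21, a_{28} = 26, a_{29} = 23.
Since a_{29} = a_1 = 23, the sequence is periodic with period 28.
(1237 - 1) mod 28 = 4, so a_{1237} = a_5 = 25.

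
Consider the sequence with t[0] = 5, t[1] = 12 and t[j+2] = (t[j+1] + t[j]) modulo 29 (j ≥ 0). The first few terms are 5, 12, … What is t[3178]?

t[0] = 5, t[1] = 12, t[2] = 17, t[3] = 0, t[4] = 17, t[5] = 17, t[6] = 5, t[7] = 22, t[8] = 27, t[9] = 20, t[10] = 18, t[11] = 9, t[12] = 27, t[13] = 7, t[14] = 5, t[15] = 12.
Since (t[14], t[15]) = (t[0], t[1]) = (5, 12) (two consecutive terms determine the rest), the sequence is periodic with period 14.
(3178 - 0) mod 14 = 0, so t[3178] = t[0] = 5.

5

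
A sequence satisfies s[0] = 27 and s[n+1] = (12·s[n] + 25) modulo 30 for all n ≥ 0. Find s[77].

Listing terms: s[0] = 27,  s[1] = 19,  s[2] = 13,  s[3] = 1,  s[4] = 7,  s[5] = 19.
Since s[5] = s[1] = 19, the sequence is eventually periodic: after a pre-period of length 1 it cycles with period 4.
For n ≥ 1, s[n] depends only on (n - 1) mod 4. (77 - 1) mod 4 = 0, so s[77] = s[1] = 19.

19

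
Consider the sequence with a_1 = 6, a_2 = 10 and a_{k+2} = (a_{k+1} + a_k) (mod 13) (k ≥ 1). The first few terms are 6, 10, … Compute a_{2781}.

2

a_1 = 6,  a_2 = 10,  a_3 = 3,  a_4 = 0,  a_5 = 3,  a_6 = 3,  a_7 = 6,  a_8 = 9,  a_9 = 2,  a_{10} = 11,  a_{11} = 0,  a_{12} = 11,  a_{13} = 11,  a_{14} = 9,  a_{15} = 7,  a_{16} = 3,  a_{17} = 10,  a_{18} = 0,  a_{19} = 10,  a_{20} = 10,  a_{21} = 7,  a_{22} = 4,  a_{23} = 11,  a_{24} = 2,  a_{25} = 0,  a_{26} = 2,  a_{27} = 2,  a_{28} = 4,  a_{29} = 6,  a_{30} = 10.
The sequence repeats with period 28.
So a_{2781} = a_{1 + ((2781-1) mod 28)} = a_9 = 2.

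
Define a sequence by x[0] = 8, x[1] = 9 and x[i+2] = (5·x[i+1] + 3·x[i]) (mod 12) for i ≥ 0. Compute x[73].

Listing terms: x[0] = 8,  x[1] = 9,  x[2] = 9,  x[3] = 0,  x[4] = 3,  x[5] = 3,  x[6] = 0,  x[7] = 9,  x[8] = 9.
Since (x[7], x[8]) = (x[1], x[2]) = (9, 9) (two consecutive terms determine the rest), the sequence is eventually periodic: after a pre-period of length 1 it cycles with period 6.
For i ≥ 1, x[i] depends only on (i - 1) mod 6. (73 - 1) mod 6 = 0, so x[73] = x[1] = 9.

9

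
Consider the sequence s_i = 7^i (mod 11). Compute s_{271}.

Computing terms: s_0 = 1, s_1 = 7, s_2 = 5, s_3 = 2, s_4 = 3, s_5 = 10, s_6 = 4, s_7 = 6, s_8 = 9, s_9 = 8, s_{10} = 1.
The sequence repeats with period 10.
So s_{271} = s_{0 + ((271-0) mod 10)} = s_1 = 7.

7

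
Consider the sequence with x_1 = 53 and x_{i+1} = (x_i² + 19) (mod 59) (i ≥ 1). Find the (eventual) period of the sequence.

4

Listing terms: x_1 = 53,  x_2 = 55,  x_3 = 35,  x_4 = 5,  x_5 = 44,  x_6 = 8,  x_7 = 24,  x_8 = 5.
Since x_8 = x_4 = 5, the sequence is eventually periodic: after a pre-period of length 3 it cycles with period 4.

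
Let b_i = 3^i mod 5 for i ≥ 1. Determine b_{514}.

4

We have b_1 = 3; b_2 = 4; b_3 = 2; b_4 = 1; b_5 = 3.
Since b_5 = b_1 = 3, the sequence is periodic with period 4.
So b_{514} = b_{1 + ((514-1) mod 4)} = b_2 = 4.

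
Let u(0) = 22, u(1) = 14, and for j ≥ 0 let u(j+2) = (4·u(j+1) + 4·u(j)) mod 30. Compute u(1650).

Computing terms: u(0) = 22; u(1) = 14; u(2) = 24; u(3) = 2; u(4) = 14; u(5) = 4; u(6) = 12; u(7) = 4; u(8) = 4; u(9) = 2; u(10) = 24; u(11) = 14; u(12) = 2; u(13) = 4; u(14) = 24; u(15) = 22; u(16) = 4; u(17) = 14; u(18) = 12; u(19) = 14; u(20) = 14; u(21) = 22; u(22) = 24; u(23) = 4; u(24) = 22; u(25) = 14.
Since (u(24), u(25)) = (u(0), u(1)) = (22, 14) (two consecutive terms determine the rest), the sequence is periodic with period 24.
So u(1650) = u(0 + ((1650-0) mod 24)) = u(18) = 12.

12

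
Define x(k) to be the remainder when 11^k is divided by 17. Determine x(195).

We have x(1) = 11; x(2) = 2; x(3) = 5; x(4) = 4; x(5) = 10; x(6) = 8; x(7) = 3; x(8) = 16; x(9) = 6; x(10) = 15; x(11) = 12; x(12) = 13; x(13) = 7; x(14) = 9; x(15) = 14; x(16) = 1; x(17) = 11.
The sequence repeats with period 16.
(195 - 1) mod 16 = 2, so x(195) = x(3) = 5.

5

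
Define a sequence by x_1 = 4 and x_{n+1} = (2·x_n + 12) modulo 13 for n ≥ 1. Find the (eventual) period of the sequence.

12

x_1 = 4; x_2 = 7; x_3 = 0; x_4 = 12; x_5 = 10; x_6 = 6; x_7 = 11; x_8 = 8; x_9 = 2; x_{10} = 3; x_{11} = 5; x_{12} = 9; x_{13} = 4.
Since x_{13} = x_1 = 4, the sequence is periodic with period 12.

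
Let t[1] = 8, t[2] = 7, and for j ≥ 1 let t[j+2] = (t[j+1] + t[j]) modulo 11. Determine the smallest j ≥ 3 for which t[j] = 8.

7

We have t[1] = 8, t[2] = 7, t[3] = 4, t[4] = 0, t[5] = 4, t[6] = 4, t[7] = 8, t[8] = 1, t[9] = 9, t[10] = 10, t[11] = 8, t[12] = 7.
The sequence repeats with period 10.
The value 8 first appears (with j ≥ 3) at t[7].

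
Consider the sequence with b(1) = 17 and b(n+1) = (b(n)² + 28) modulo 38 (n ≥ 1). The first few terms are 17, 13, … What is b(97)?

We have b(1) = 17,  b(2) = 13,  b(3) = 7,  b(4) = 1,  b(5) = 29,  b(6) = 33,  b(7) = 15,  b(8) = 25,  b(9) = 7.
Since b(9) = b(3) = 7, the sequence is eventually periodic: after a pre-period of length 2 it cycles with period 6.
For n ≥ 3, b(n) depends only on (n - 3) mod 6. (97 - 3) mod 6 = 4, so b(97) = b(7) = 15.

15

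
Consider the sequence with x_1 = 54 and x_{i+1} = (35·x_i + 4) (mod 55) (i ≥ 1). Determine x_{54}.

We have x_1 = 54, x_2 = 24, x_3 = 19, x_4 = 9, x_5 = 44, x_6 = 4, x_7 = 34, x_8 = 39, x_9 = 49, x_{10} = 14, x_{11} = 54.
The sequence repeats with period 10.
So x_{54} = x_{1 + ((54-1) mod 10)} = x_4 = 9.

9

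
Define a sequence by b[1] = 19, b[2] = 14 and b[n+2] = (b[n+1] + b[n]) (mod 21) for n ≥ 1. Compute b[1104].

Computing terms: b[1] = 19,  b[2] = 14,  b[3] = 12,  b[4] = 5,  b[5] = 17,  b[6] = 1,  b[7] = 18,  b[8] = 19,  b[9] = 16,  b[10] = 14,  b[11] = 9,  b[12] = 2,  b[13] = 11,  b[14] = 13,  b[15] = 3,  b[16] = 16,  b[17] = 19,  b[18] = 14.
Since (b[17], b[18]) = (b[1], b[2]) = (19, 14) (two consecutive terms determine the rest), the sequence is periodic with period 16.
(1104 - 1) mod 16 = 15, so b[1104] = b[16] = 16.

16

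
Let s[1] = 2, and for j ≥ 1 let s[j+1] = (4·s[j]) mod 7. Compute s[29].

1

s[1] = 2; s[2] = 1; s[3] = 4; s[4] = 2.
The sequence repeats with period 3.
So s[29] = s[1 + ((29-1) mod 3)] = s[2] = 1.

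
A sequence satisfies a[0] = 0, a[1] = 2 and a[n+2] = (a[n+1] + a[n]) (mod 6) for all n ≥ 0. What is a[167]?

2

Computing terms: a[0] = 0, a[1] = 2, a[2] = 2, a[3] = 4, a[4] = 0, a[5] = 4, a[6] = 4, a[7] = 2, a[8] = 0, a[9] = 2.
Since (a[8], a[9]) = (a[0], a[1]) = (0, 2) (two consecutive terms determine the rest), the sequence is periodic with period 8.
(167 - 0) mod 8 = 7, so a[167] = a[7] = 2.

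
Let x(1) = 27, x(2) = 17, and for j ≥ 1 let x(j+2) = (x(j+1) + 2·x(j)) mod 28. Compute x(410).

17

x(1) = 27,  x(2) = 17,  x(3) = 15,  x(4) = 21,  x(5) = 23,  x(6) = 9,  x(7) = 27,  x(8) = 17.
Since (x(7), x(8)) = (x(1), x(2)) = (27, 17) (two consecutive terms determine the rest), the sequence is periodic with period 6.
So x(410) = x(1 + ((410-1) mod 6)) = x(2) = 17.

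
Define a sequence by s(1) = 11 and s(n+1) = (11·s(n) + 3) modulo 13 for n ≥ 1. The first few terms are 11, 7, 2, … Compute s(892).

12

s(1) = 11; s(2) = 7; s(3) = 2; s(4) = 12; s(5) = 5; s(6) = 6; s(7) = 4; s(8) = 8; s(9) = 0; s(10) = 3; s(11) = 10; s(12) = 9; s(13) = 11.
Since s(13) = s(1) = 11, the sequence is periodic with period 12.
So s(892) = s(1 + ((892-1) mod 12)) = s(4) = 12.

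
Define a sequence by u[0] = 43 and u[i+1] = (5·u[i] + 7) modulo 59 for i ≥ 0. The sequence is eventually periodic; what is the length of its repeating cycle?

Computing terms: u[0] = 43; u[1] = 45; u[2] = 55; u[3] = 46; u[4] = 1; u[5] = 12; u[6] = 8; u[7] = 47; u[8] = 6; u[9] = 37; u[10] = 15; u[11] = 23; u[12] = 4; u[13] = 27; u[14] = 24; u[15] = 9; u[16] = 52; u[17] = 31; u[18] = 44; u[19] = 50; u[20] = 21; u[21] = 53; u[22] = 36; u[23] = 10; u[24] = 57; u[25] = 56; u[26] = 51; u[27] = 26; u[28] = 19; u[29] = 43.
The sequence repeats with period 29.

29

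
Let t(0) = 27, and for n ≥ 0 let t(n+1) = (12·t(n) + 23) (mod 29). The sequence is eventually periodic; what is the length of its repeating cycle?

We have t(0) = 27,  t(1) = 28,  t(2) = 11,  t(3) = 10,  t(4) = 27.
Since t(4) = t(0) = 27, the sequence is periodic with period 4.

4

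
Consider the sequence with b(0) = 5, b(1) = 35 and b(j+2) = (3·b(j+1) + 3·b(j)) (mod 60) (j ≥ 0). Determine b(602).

0

b(0) = 5,  b(1) = 35,  b(2) = 0,  b(3) = 45,  b(4) = 15,  b(5) = 0,  b(6) = 45.
Since (b(5), b(6)) = (b(2), b(3)) = (0, 45) (two consecutive terms determine the rest), the sequence is eventually periodic: after a pre-period of length 2 it cycles with period 3.
For j ≥ 2, b(j) depends only on (j - 2) mod 3. (602 - 2) mod 3 = 0, so b(602) = b(2) = 0.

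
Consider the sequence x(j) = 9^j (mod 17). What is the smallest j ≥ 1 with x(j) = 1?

We have x(0) = 1; x(1) = 9; x(2) = 13; x(3) = 15; x(4) = 16; x(5) = 8; x(6) = 4; x(7) = 2; x(8) = 1.
Since x(8) = x(0) = 1, the sequence is periodic with period 8.
The value 1 next appears (with j ≥ 1) at x(8).

8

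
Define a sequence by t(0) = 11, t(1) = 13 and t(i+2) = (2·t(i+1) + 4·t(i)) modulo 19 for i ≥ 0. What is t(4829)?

6

We have t(0) = 11,  t(1) = 13,  t(2) = 13,  t(3) = 2,  t(4) = 18,  t(5) = 6,  t(6) = 8,  t(7) = 2,  t(8) = 17,  t(9) = 4,  t(10) = 0,  t(11) = 16,  t(12) = 13,  t(13) = 14,  t(14) = 4,  t(15) = 7,  t(16) = 11,  t(17) = 12,  t(18) = 11,  t(19) = 13.
The sequence repeats with period 18.
(4829 - 0) mod 18 = 5, so t(4829) = t(5) = 6.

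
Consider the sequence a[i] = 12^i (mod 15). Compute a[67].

3

We have a[0] = 1,  a[1] = 12,  a[2] = 9,  a[3] = 3,  a[4] = 6,  a[5] = 12.
Since a[5] = a[1] = 12, the sequence is eventually periodic: after a pre-period of length 1 it cycles with period 4.
For i ≥ 1, a[i] depends only on (i - 1) mod 4. (67 - 1) mod 4 = 2, so a[67] = a[3] = 3.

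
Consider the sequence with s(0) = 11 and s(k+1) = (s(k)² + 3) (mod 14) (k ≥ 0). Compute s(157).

12

Listing terms: s(0) = 11; s(1) = 12; s(2) = 7; s(3) = 10; s(4) = 5; s(5) = 0; s(6) = 3; s(7) = 12.
Since s(7) = s(1) = 12, the sequence is eventually periodic: after a pre-period of length 1 it cycles with period 6.
For k ≥ 1, s(k) depends only on (k - 1) mod 6. (157 - 1) mod 6 = 0, so s(157) = s(1) = 12.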